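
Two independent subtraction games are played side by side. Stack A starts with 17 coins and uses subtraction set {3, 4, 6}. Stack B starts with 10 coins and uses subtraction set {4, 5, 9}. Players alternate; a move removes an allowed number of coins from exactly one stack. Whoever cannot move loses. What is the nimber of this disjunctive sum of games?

0

Stack A, S = {3, 4, 6}:
G(0) = 0
G(1) = mex{} = 0
G(2) = mex{} = 0
G(3) = mex{0} = 1
G(4) = mex{0,0} = 1
G(5) = mex{0,0} = 1
G(6) = mex{1,0,0} = 2
G(7) = mex{1,1,0} = 2
G(8) = mex{1,1,0} = 2
G(9) = mex{2,1,1} = 0
G(10) = mex{2,2,1} = 0
G(11) = mex{2,2,1} = 0
G(12) = mex{0,2,2} = 1
G(13) = mex{0,0,2} = 1
G(14) = mex{0,0,2} = 1
G(15) = mex{1,0,0} = 2
G(16) = mex{1,1,0} = 2
G(17) = mex{1,1,0} = 2
G_A(17) = 2.
Stack B, S = {4, 5, 9}:
n :  0  1  2  3  4  5  6  7  8  9 10
G :  0  0  0  0  1  1  1  1  2  2  2
G_B(10) = 2.
Combined Grundy value = 2 ⊕ 2 = 0.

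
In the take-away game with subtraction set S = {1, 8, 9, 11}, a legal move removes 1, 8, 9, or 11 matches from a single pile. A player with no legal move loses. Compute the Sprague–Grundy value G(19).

G(0) = 0
G(1) = mex{0} = 1
G(2) = mex{1} = 0
G(3) = mex{0} = 1
G(4) = mex{1} = 0
G(5) = mex{0} = 1
G(6) = mex{1} = 0
G(7) = mex{0} = 1
G(8) = mex{1,0} = 2
G(9) = mex{2,1,0} = 3
G(10) = mex{3,0,1} = 2
G(11) = mex{2,1,0,0} = 3
G(12) = mex{3,0,1,1} = 2
G(13) = mex{2,1,0,0} = 3
G(14) = mex{3,0,1,1} = 2
G(15) = mex{2,1,0,0} = 3
G(16) = mex{3,2,1,1} = 0
G(17) = mex{0,3,2,0} = 1
G(18) = mex{1,2,3,1} = 0
G(19) = mex{0,3,2,2} = 1

1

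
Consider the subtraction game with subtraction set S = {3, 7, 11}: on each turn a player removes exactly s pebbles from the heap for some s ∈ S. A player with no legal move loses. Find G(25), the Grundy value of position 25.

3

G(0) = 0
G(1) = mex{} = 0
G(2) = mex{} = 0
G(3) = mex{0} = 1
G(4) = mex{0} = 1
G(5) = mex{0} = 1
G(6) = mex{1} = 0
G(7) = mex{1,0} = 2
G(8) = mex{1,0} = 2
G(9) = mex{0,0} = 1
G(10) = mex{2,1} = 0
G(11) = mex{2,1,0} = 3
G(12) = mex{1,1,0} = 2
G(13) = mex{0,0,0} = 1
G(14) = mex{3,2,1} = 0
G(15) = mex{2,2,1} = 0
G(16) = mex{1,1,1} = 0
G(17) = mex{0,0,0} = 1
G(18) = mex{0,3,2} = 1
G(19) = mex{0,2,2} = 1
G(20) = mex{1,1,1} = 0
G(21) = mex{1,0,0} = 2
G(22) = mex{1,0,3} = 2
G(23) = mex{0,0,2} = 1
G(24) = mex{2,1,1} = 0
G(25) = mex{2,1,0} = 3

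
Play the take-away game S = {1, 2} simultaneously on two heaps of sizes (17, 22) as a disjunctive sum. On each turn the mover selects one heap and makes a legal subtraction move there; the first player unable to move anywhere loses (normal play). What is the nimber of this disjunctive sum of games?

All heaps use S = {1, 2}:
n :  0  1  2  3  4  5  6  7  8  9 10 11 12 13 14 15 16 17 18 19 20 21 22
G :  0  1  2  0  1  2  0  1  2  0  1  2  0  1  2  0  1  2  0  1  2  0  1
Heap A: G(17) = 2.
Heap B: G(22) = 1.
Combined Grundy value = 2 ⊕ 1 = 3.

3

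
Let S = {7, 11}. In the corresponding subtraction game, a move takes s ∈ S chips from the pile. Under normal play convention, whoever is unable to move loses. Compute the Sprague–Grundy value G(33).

2

n :  0  1  2  3  4  5  6  7  8  9 10 11 12 13 14 15 16 17 18 19 20 21 22 23 24 25 26 27 28 29 30 31 32 33
G :  0  0  0  0  0  0  0  1  1  1  1  1  1  1  2  2  2  2  0  0  0  0  0  0  0  1  1  1  1  1  1  1  2  2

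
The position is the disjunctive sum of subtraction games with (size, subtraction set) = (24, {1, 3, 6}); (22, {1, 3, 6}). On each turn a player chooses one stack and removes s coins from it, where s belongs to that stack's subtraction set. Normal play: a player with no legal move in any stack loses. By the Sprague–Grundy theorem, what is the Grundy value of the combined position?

2

Stack A, S = {1, 3, 6}:
G(0) = 0
G(1) = mex{0} = 1
G(2) = mex{1} = 0
G(3) = mex{0,0} = 1
G(4) = mex{1,1} = 0
G(5) = mex{0,0} = 1
G(6) = mex{1,1,0} = 2
G(7) = mex{2,0,1} = 3
G(8) = mex{3,1,0} = 2
G(9) = mex{2,2,1} = 0
G(10) = mex{0,3,0} = 1
G(11) = mex{1,2,1} = 0
G(12) = mex{0,0,2} = 1
G(13) = mex{1,1,3} = 0
G(14) = mex{0,0,2} = 1
G(15) = mex{1,1,0} = 2
G(16) = mex{2,0,1} = 3
G(17) = mex{3,1,0} = 2
G(18) = mex{2,2,1} = 0
G(19) = mex{0,3,0} = 1
G(20) = mex{1,2,1} = 0
G(21) = mex{0,0,2} = 1
G(22) = mex{1,1,3} = 0
G(23) = mex{0,0,2} = 1
G(24) = mex{1,1,0} = 2
G_A(24) = 2.
Stack B, S = {1, 3, 6}:
G(0) = 0
G(1) = mex{0} = 1
G(2) = mex{1} = 0
G(3) = mex{0,0} = 1
G(4) = mex{1,1} = 0
G(5) = mex{0,0} = 1
G(6) = mex{1,1,0} = 2
G(7) = mex{2,0,1} = 3
G(8) = mex{3,1,0} = 2
G(9) = mex{2,2,1} = 0
G(10) = mex{0,3,0} = 1
G(11) = mex{1,2,1} = 0
G(12) = mex{0,0,2} = 1
G(13) = mex{1,1,3} = 0
G(14) = mex{0,0,2} = 1
G(15) = mex{1,1,0} = 2
G(16) = mex{2,0,1} = 3
G(17) = mex{3,1,0} = 2
G(18) = mex{2,2,1} = 0
G(19) = mex{0,3,0} = 1
G(20) = mex{1,2,1} = 0
G(21) = mex{0,0,2} = 1
G(22) = mex{1,1,3} = 0
G_B(22) = 0.
Combined Grundy value = 2 ⊕ 0 = 2.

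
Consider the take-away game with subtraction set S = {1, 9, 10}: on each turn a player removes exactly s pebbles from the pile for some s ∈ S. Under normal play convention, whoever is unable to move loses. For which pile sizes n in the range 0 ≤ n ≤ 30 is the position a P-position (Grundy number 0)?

0, 2, 4, 6, 8, 19, 21, 23, 25, 27

G(0) = 0
G(1) = mex{0} = 1
G(2) = mex{1} = 0
G(3) = mex{0} = 1
G(4) = mex{1} = 0
G(5) = mex{0} = 1
G(6) = mex{1} = 0
G(7) = mex{0} = 1
G(8) = mex{1} = 0
G(9) = mex{0,0} = 1
G(10) = mex{1,1,0} = 2
G(11) = mex{2,0,1} = 3
G(12) = mex{3,1,0} = 2
G(13) = mex{2,0,1} = 3
G(14) = mex{3,1,0} = 2
G(15) = mex{2,0,1} = 3
G(16) = mex{3,1,0} = 2
G(17) = mex{2,0,1} = 3
G(18) = mex{3,1,0} = 2
G(19) = mex{2,2,1} = 0
G(20) = mex{0,3,2} = 1
G(21) = mex{1,2,3} = 0
G(22) = mex{0,3,2} = 1
G(23) = mex{1,2,3} = 0
G(24) = mex{0,3,2} = 1
G(25) = mex{1,2,3} = 0
G(26) = mex{0,3,2} = 1
G(27) = mex{1,2,3} = 0
G(28) = mex{0,0,2} = 1
G(29) = mex{1,1,0} = 2
G(30) = mex{2,0,1} = 3
P-positions are exactly the n with G(n) = 0.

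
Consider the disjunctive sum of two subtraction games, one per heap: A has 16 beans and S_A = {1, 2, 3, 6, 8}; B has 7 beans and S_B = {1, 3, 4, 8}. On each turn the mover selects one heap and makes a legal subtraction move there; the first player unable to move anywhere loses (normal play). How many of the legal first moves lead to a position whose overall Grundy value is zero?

Heap A, S = {1, 2, 3, 6, 8}:
n :  0  1  2  3  4  5  6  7  8  9 10 11 12 13 14 15 16
G :  0  1  2  3  0  1  2  3  4  0  1  2  3  0  1  2  3
G_A(16) = 3.
Heap B, S = {1, 3, 4, 8}:
G(0) = 0
G(1) = mex{0} = 1
G(2) = mex{1} = 0
G(3) = mex{0,0} = 1
G(4) = mex{1,1,0} = 2
G(5) = mex{2,0,1} = 3
G(6) = mex{3,1,0} = 2
G(7) = mex{2,2,1} = 0
G_B(7) = 0.
Combined Grundy value = 3 ⊕ 0 = 3.
A winning move leaves total XOR = 0, i.e. changes one component's Grundy value g to g ⊕ X where X is the current total.
Heap A: need g' = 3⊕3 = 0. Options: 16−1→G=2, 16−2→G=1, 16−3→G=0, 16−6→G=1, 16−8→G=4. Hits: 1.
Heap B: need g' = 0⊕3 = 3. Options: 7−1→G=2, 7−3→G=2, 7−4→G=1. Hits: 0.

1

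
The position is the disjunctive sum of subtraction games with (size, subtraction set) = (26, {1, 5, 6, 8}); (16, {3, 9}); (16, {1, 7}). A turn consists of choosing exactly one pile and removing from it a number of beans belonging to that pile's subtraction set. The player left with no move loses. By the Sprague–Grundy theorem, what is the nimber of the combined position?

Pile A, S = {1, 5, 6, 8}:
n :  0  1  2  3  4  5  6  7  8  9 10 11 12 13 14 15 16 17 18 19 20 21 22 23 24 25 26
G :  0  1  0  1  0  1  2  3  2  3  2  0  1  0  1  0  1  2  3  2  3  2  0  1  0  1  0
G_A(26) = 0.
Pile B, S = {3, 9}:
G(0) = 0
G(1) = mex{} = 0
G(2) = mex{} = 0
G(3) = mex{0} = 1
G(4) = mex{0} = 1
G(5) = mex{0} = 1
G(6) = mex{1} = 0
G(7) = mex{1} = 0
G(8) = mex{1} = 0
G(9) = mex{0,0} = 1
G(10) = mex{0,0} = 1
G(11) = mex{0,0} = 1
G(12) = mex{1,1} = 0
G(13) = mex{1,1} = 0
G(14) = mex{1,1} = 0
G(15) = mex{0,0} = 1
G(16) = mex{0,0} = 1
G_B(16) = 1.
Pile C, S = {1, 7}:
G(0) = 0
G(1) = mex{0} = 1
G(2) = mex{1} = 0
G(3) = mex{0} = 1
G(4) = mex{1} = 0
G(5) = mex{0} = 1
G(6) = mex{1} = 0
G(7) = mex{0,0} = 1
G(8) = mex{1,1} = 0
G(9) = mex{0,0} = 1
G(10) = mex{1,1} = 0
G(11) = mex{0,0} = 1
G(12) = mex{1,1} = 0
G(13) = mex{0,0} = 1
G(14) = mex{1,1} = 0
G(15) = mex{0,0} = 1
G(16) = mex{1,1} = 0
G_C(16) = 0.
Combined Grundy value = 0 ⊕ 1 ⊕ 0 = 1.

1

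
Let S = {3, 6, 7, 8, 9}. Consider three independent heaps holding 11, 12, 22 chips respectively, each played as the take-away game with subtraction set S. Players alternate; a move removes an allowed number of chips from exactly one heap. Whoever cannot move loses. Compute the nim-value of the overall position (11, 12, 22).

All heaps use S = {3, 6, 7, 8, 9}:
G(0) = 0
G(1) = mex{} = 0
G(2) = mex{} = 0
G(3) = mex{0} = 1
G(4) = mex{0} = 1
G(5) = mex{0} = 1
G(6) = mex{1,0} = 2
G(7) = mex{1,0,0} = 2
G(8) = mex{1,0,0,0} = 2
G(9) = mex{2,1,0,0,0} = 3
G(10) = mex{2,1,1,0,0} = 3
G(11) = mex{2,1,1,1,0} = 3
G(12) = mex{3,2,1,1,1} = 0
G(13) = mex{3,2,2,1,1} = 0
G(14) = mex{3,2,2,2,1} = 0
G(15) = mex{0,3,2,2,2} = 1
G(16) = mex{0,3,3,2,2} = 1
G(17) = mex{0,3,3,3,2} = 1
G(18) = mex{1,0,3,3,3} = 2
G(19) = mex{1,0,0,3,3} = 2
G(20) = mex{1,0,0,0,3} = 2
G(21) = mex{2,1,0,0,0} = 3
G(22) = mex{2,1,1,0,0} = 3
Heap A: G(11) = 3.
Heap B: G(12) = 0.
Heap C: G(22) = 3.
Combined Grundy value = 3 ⊕ 0 ⊕ 3 = 0.

0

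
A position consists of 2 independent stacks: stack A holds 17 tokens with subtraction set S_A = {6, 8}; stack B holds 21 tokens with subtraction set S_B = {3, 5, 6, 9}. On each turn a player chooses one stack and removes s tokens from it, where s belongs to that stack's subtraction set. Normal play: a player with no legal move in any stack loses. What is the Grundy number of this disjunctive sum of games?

3

Stack A, S = {6, 8}:
n :  0  1  2  3  4  5  6  7  8  9 10 11 12 13 14 15 16 17
G :  0  0  0  0  0  0  1  1  1  1  1  1  2  2  0  0  0  0
G_A(17) = 0.
Stack B, S = {3, 5, 6, 9}:
n :  0  1  2  3  4  5  6  7  8  9 10 11 12 13 14 15 16 17 18 19 20 21
G :  0  0  0  1  1  1  2  2  2  3  3  3  0  0  0  1  1  1  2  2  2  3
G_B(21) = 3.
Combined Grundy value = 0 ⊕ 3 = 3.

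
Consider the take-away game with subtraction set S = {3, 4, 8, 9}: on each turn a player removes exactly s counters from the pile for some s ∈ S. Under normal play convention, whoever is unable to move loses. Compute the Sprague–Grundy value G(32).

G(0) = 0
G(1) = mex{} = 0
G(2) = mex{} = 0
G(3) = mex{0} = 1
G(4) = mex{0,0} = 1
G(5) = mex{0,0} = 1
G(6) = mex{1,0} = 2
G(7) = mex{1,1} = 0
G(8) = mex{1,1,0} = 2
G(9) = mex{2,1,0,0} = 3
G(10) = mex{0,2,0,0} = 1
G(11) = mex{2,0,1,0} = 3
G(12) = mex{3,2,1,1} = 0
G(13) = mex{1,3,1,1} = 0
G(14) = mex{3,1,2,1} = 0
G(15) = mex{0,3,0,2} = 1
G(16) = mex{0,0,2,0} = 1
G(17) = mex{0,0,3,2} = 1
G(18) = mex{1,0,1,3} = 2
G(19) = mex{1,1,3,1} = 0
G(20) = mex{1,1,0,3} = 2
G(21) = mex{2,1,0,0} = 3
G(22) = mex{0,2,0,0} = 1
G(23) = mex{2,0,1,0} = 3
G(24) = mex{3,2,1,1} = 0
G(25) = mex{1,3,1,1} = 0
G(26) = mex{3,1,2,1} = 0
G(27) = mex{0,3,0,2} = 1
G(28) = mex{0,0,2,0} = 1
G(29) = mex{0,0,3,2} = 1
G(30) = mex{1,0,1,3} = 2
G(31) = mex{1,1,3,1} = 0
G(32) = mex{1,1,0,3} = 2

2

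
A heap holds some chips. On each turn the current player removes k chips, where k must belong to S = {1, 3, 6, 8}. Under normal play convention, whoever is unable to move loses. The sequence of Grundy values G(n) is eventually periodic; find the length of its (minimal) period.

n :  0  1  2  3  4  5  6  7  8  9 10 11 12 13 14 15 16 17 18 19
G :  0  1  0  1  0  1  2  3  2  0  1  0  1  0  1  2  3  2  0  1
G(n+9) = G(n) holds for n = 0,…,7 (a full window of length max(S) = 8), so the sequence is purely periodic with period 9.

9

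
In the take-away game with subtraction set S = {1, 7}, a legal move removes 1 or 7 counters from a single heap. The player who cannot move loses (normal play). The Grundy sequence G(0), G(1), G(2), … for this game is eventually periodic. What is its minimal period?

2

n :  0  1  2  3  4  5  6  7  8  9 10 11 12 13 14
G :  0  1  0  1  0  1  0  1  0  1  0  1  0  1  0
G(n+2) = G(n) holds for n = 0,…,6 (a full window of length max(S) = 7), so the sequence is purely periodic with period 2.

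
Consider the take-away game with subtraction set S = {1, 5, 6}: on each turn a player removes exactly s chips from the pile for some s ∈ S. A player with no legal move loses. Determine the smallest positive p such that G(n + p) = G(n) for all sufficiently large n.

G(0) = 0
G(1) = mex{0} = 1
G(2) = mex{1} = 0
G(3) = mex{0} = 1
G(4) = mex{1} = 0
G(5) = mex{0,0} = 1
G(6) = mex{1,1,0} = 2
G(7) = mex{2,0,1} = 3
G(8) = mex{3,1,0} = 2
G(9) = mex{2,0,1} = 3
G(10) = mex{3,1,0} = 2
G(11) = mex{2,2,1} = 0
G(12) = mex{0,3,2} = 1
G(13) = mex{1,2,3} = 0
G(14) = mex{0,3,2} = 1
G(15) = mex{1,2,3} = 0
G(16) = mex{0,0,2} = 1
G(17) = mex{1,1,0} = 2
G(18) = mex{2,0,1} = 3
G(19) = mex{3,1,0} = 2
G(20) = mex{2,0,1} = 3
G(21) = mex{3,1,0} = 2
G(22) = mex{2,2,1} = 0
G(23) = mex{0,3,2} = 1
G(n+11) = G(n) holds for n = 0,…,5 (a full window of length max(S) = 6), so the sequence is purely periodic with period 11.

11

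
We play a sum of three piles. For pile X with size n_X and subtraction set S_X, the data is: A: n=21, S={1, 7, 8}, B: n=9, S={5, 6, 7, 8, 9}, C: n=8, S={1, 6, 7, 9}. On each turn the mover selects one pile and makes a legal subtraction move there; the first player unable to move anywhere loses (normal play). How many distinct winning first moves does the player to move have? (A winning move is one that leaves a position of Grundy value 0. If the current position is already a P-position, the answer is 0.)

Pile A, S = {1, 7, 8}:
G(0) = 0
G(1) = mex{0} = 1
G(2) = mex{1} = 0
G(3) = mex{0} = 1
G(4) = mex{1} = 0
G(5) = mex{0} = 1
G(6) = mex{1} = 0
G(7) = mex{0,0} = 1
G(8) = mex{1,1,0} = 2
G(9) = mex{2,0,1} = 3
G(10) = mex{3,1,0} = 2
G(11) = mex{2,0,1} = 3
G(12) = mex{3,1,0} = 2
G(13) = mex{2,0,1} = 3
G(14) = mex{3,1,0} = 2
G(15) = mex{2,2,1} = 0
G(16) = mex{0,3,2} = 1
G(17) = mex{1,2,3} = 0
G(18) = mex{0,3,2} = 1
G(19) = mex{1,2,3} = 0
G(20) = mex{0,3,2} = 1
G(21) = mex{1,2,3} = 0
G_A(21) = 0.
Pile B, S = {5, 6, 7, 8, 9}:
G(0) = 0
G(1) = mex{} = 0
G(2) = mex{} = 0
G(3) = mex{} = 0
G(4) = mex{} = 0
G(5) = mex{0} = 1
G(6) = mex{0,0} = 1
G(7) = mex{0,0,0} = 1
G(8) = mex{0,0,0,0} = 1
G(9) = mex{0,0,0,0,0} = 1
G_B(9) = 1.
Pile C, S = {1, 6, 7, 9}:
n : 0 1 2 3 4 5 6 7 8
G : 0 1 0 1 0 1 2 3 2
G_C(8) = 2.
Combined Grundy value = 0 ⊕ 1 ⊕ 2 = 3.
A winning move leaves total XOR = 0, i.e. changes one component's Grundy value g to g ⊕ X where X is the current total.
Pile A: need g' = 0⊕3 = 3. Options: 21−1→G=1, 21−7→G=2, 21−8→G=3. Hits: 1.
Pile B: need g' = 1⊕3 = 2. Options: 9−5→G=0, 9−6→G=0, 9−7→G=0, 9−8→G=0, 9−9→G=0. Hits: 0.
Pile C: need g' = 2⊕3 = 1. Options: 8−1→G=3, 8−6→G=0, 8−7→G=1. Hits: 1.

2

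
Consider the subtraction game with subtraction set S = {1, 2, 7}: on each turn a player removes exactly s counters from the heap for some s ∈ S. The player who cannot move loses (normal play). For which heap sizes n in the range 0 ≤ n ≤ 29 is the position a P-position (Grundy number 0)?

n :  0  1  2  3  4  5  6  7  8  9 10 11 12 13 14 15 16 17 18 19 20 21 22 23 24 25 26 27 28 29
G :  0  1  2  0  1  2  0  1  2  0  1  2  0  1  2  0  1  2  0  1  2  0  1  2  0  1  2  0  1  2
P-positions are exactly the n with G(n) = 0.

0, 3, 6, 9, 12, 15, 18, 21, 24, 27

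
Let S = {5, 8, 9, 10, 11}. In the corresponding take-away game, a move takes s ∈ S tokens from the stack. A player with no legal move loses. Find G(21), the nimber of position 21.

G(0) = 0
G(1) = mex{} = 0
G(2) = mex{} = 0
G(3) = mex{} = 0
G(4) = mex{} = 0
G(5) = mex{0} = 1
G(6) = mex{0} = 1
G(7) = mex{0} = 1
G(8) = mex{0,0} = 1
G(9) = mex{0,0,0} = 1
G(10) = mex{1,0,0,0} = 2
G(11) = mex{1,0,0,0,0} = 2
G(12) = mex{1,0,0,0,0} = 2
G(13) = mex{1,1,0,0,0} = 2
G(14) = mex{1,1,1,0,0} = 2
G(15) = mex{2,1,1,1,0} = 3
G(16) = mex{2,1,1,1,1} = 0
G(17) = mex{2,1,1,1,1} = 0
G(18) = mex{2,2,1,1,1} = 0
G(19) = mex{2,2,2,1,1} = 0
G(20) = mex{3,2,2,2,1} = 0
G(21) = mex{0,2,2,2,2} = 1

1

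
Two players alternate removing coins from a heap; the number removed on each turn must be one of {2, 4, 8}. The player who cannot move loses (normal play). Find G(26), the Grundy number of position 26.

1

n :  0  1  2  3  4  5  6  7  8  9 10 11 12 13 14 15 16 17 18 19 20 21 22 23 24 25 26
G :  0  0  1  1  2  2  0  0  1  1  2  2  0  0  1  1  2  2  0  0  1  1  2  2  0  0  1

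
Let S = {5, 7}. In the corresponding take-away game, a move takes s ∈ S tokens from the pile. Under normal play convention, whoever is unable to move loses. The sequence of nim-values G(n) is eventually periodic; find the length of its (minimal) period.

G(0) = 0
G(1) = mex{} = 0
G(2) = mex{} = 0
G(3) = mex{} = 0
G(4) = mex{} = 0
G(5) = mex{0} = 1
G(6) = mex{0} = 1
G(7) = mex{0,0} = 1
G(8) = mex{0,0} = 1
G(9) = mex{0,0} = 1
G(10) = mex{1,0} = 2
G(11) = mex{1,0} = 2
G(12) = mex{1,1} = 0
G(13) = mex{1,1} = 0
G(14) = mex{1,1} = 0
G(15) = mex{2,1} = 0
G(16) = mex{2,1} = 0
G(17) = mex{0,2} = 1
G(18) = mex{0,2} = 1
G(19) = mex{0,0} = 1
G(20) = mex{0,0} = 1
G(21) = mex{0,0} = 1
G(22) = mex{1,0} = 2
G(23) = mex{1,0} = 2
G(24) = mex{1,1} = 0
G(25) = mex{1,1} = 0
G(n+12) = G(n) holds for n = 0,…,6 (a full window of length max(S) = 7), so the sequence is purely periodic with period 12.

12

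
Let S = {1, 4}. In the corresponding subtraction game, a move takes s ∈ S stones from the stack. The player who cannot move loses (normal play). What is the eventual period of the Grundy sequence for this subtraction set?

5

G(0) = 0
G(1) = mex{0} = 1
G(2) = mex{1} = 0
G(3) = mex{0} = 1
G(4) = mex{1,0} = 2
G(5) = mex{2,1} = 0
G(6) = mex{0,0} = 1
G(7) = mex{1,1} = 0
G(8) = mex{0,2} = 1
G(9) = mex{1,0} = 2
G(10) = mex{2,1} = 0
G(11) = mex{0,0} = 1
G(12) = mex{1,1} = 0
G(13) = mex{0,2} = 1
G(14) = mex{1,0} = 2
G(n+5) = G(n) holds for n = 0,…,3 (a full window of length max(S) = 4), so the sequence is purely periodic with period 5.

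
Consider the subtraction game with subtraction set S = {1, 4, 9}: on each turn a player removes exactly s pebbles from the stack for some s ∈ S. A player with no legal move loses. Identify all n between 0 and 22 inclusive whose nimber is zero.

n :  0  1  2  3  4  5  6  7  8  9 10 11 12 13 14 15 16 17 18 19 20 21 22
G :  0  1  0  1  2  0  1  0  1  2  0  1  0  1  2  0  1  0  1  2  0  1  0
P-positions are exactly the n with G(n) = 0.

0, 2, 5, 7, 10, 12, 15, 17, 20, 22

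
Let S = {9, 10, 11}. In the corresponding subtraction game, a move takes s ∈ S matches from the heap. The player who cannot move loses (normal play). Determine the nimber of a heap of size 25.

0

n :  0  1  2  3  4  5  6  7  8  9 10 11 12 13 14 15 16 17 18 19 20 21 22 23 24 25
G :  0  0  0  0  0  0  0  0  0  1  1  1  1  1  1  1  1  1  2  2  0  0  0  0  0  0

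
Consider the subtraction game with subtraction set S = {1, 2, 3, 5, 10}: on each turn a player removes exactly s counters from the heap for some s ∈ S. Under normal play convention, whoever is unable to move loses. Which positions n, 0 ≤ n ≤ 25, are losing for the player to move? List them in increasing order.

0, 4, 8, 12, 16, 20, 24

G(0) = 0
G(1) = mex{0} = 1
G(2) = mex{1,0} = 2
G(3) = mex{2,1,0} = 3
G(4) = mex{3,2,1} = 0
G(5) = mex{0,3,2,0} = 1
G(6) = mex{1,0,3,1} = 2
G(7) = mex{2,1,0,2} = 3
G(8) = mex{3,2,1,3} = 0
G(9) = mex{0,3,2,0} = 1
G(10) = mex{1,0,3,1,0} = 2
G(11) = mex{2,1,0,2,1} = 3
G(12) = mex{3,2,1,3,2} = 0
G(13) = mex{0,3,2,0,3} = 1
G(14) = mex{1,0,3,1,0} = 2
G(15) = mex{2,1,0,2,1} = 3
G(16) = mex{3,2,1,3,2} = 0
G(17) = mex{0,3,2,0,3} = 1
G(18) = mex{1,0,3,1,0} = 2
G(19) = mex{2,1,0,2,1} = 3
G(20) = mex{3,2,1,3,2} = 0
G(21) = mex{0,3,2,0,3} = 1
G(22) = mex{1,0,3,1,0} = 2
G(23) = mex{2,1,0,2,1} = 3
G(24) = mex{3,2,1,3,2} = 0
G(25) = mex{0,3,2,0,3} = 1
P-positions are exactly the n with G(n) = 0.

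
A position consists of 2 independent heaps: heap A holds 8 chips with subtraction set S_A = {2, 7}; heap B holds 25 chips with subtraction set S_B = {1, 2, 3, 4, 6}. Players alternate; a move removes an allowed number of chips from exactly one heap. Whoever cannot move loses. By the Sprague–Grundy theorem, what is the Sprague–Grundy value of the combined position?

2

Heap A, S = {2, 7}:
G(0) = 0
G(1) = mex{} = 0
G(2) = mex{0} = 1
G(3) = mex{0} = 1
G(4) = mex{1} = 0
G(5) = mex{1} = 0
G(6) = mex{0} = 1
G(7) = mex{0,0} = 1
G(8) = mex{1,0} = 2
G_A(8) = 2.
Heap B, S = {1, 2, 3, 4, 6}:
n :  0  1  2  3  4  5  6  7  8  9 10 11 12 13 14 15 16 17 18 19 20 21 22 23 24 25
G :  0  1  2  3  4  0  1  2  3  4  0  1  2  3  4  0  1  2  3  4  0  1  2  3  4  0
G_B(25) = 0.
Combined Grundy value = 2 ⊕ 0 = 2.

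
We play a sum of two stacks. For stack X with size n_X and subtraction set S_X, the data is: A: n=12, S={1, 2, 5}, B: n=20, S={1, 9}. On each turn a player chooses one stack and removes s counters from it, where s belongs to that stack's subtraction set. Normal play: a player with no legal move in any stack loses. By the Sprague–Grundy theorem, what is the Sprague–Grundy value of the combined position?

Stack A, S = {1, 2, 5}:
G(0) = 0
G(1) = mex{0} = 1
G(2) = mex{1,0} = 2
G(3) = mex{2,1} = 0
G(4) = mex{0,2} = 1
G(5) = mex{1,0,0} = 2
G(6) = mex{2,1,1} = 0
G(7) = mex{0,2,2} = 1
G(8) = mex{1,0,0} = 2
G(9) = mex{2,1,1} = 0
G(10) = mex{0,2,2} = 1
G(11) = mex{1,0,0} = 2
G(12) = mex{2,1,1} = 0
G_A(12) = 0.
Stack B, S = {1, 9}:
n :  0  1  2  3  4  5  6  7  8  9 10 11 12 13 14 15 16 17 18 19 20
G :  0  1  0  1  0  1  0  1  0  1  0  1  0  1  0  1  0  1  0  1  0
G_B(20) = 0.
Combined Grundy value = 0 ⊕ 0 = 0.

0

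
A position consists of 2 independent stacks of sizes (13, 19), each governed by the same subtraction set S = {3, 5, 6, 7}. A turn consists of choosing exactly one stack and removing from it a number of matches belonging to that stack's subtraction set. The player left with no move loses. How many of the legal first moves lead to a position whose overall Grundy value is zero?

All stacks use S = {3, 5, 6, 7}:
n :  0  1  2  3  4  5  6  7  8  9 10 11 12 13 14 15 16 17 18 19
G :  0  0  0  1  1  1  2  2  2  3  0  0  0  1  1  1  2  2  2  3
Stack A: G(13) = 1.
Stack B: G(19) = 3.
Combined Grundy value = 1 ⊕ 3 = 2.
A winning move leaves total XOR = 0, i.e. changes one component's Grundy value g to g ⊕ X where X is the current total.
Stack A: need g' = 1⊕2 = 3. Options: 13−3→G=0, 13−5→G=2, 13−6→G=2, 13−7→G=2. Hits: 0.
Stack B: need g' = 3⊕2 = 1. Options: 19−3→G=2, 19−5→G=1, 19−6→G=1, 19−7→G=0. Hits: 2.

2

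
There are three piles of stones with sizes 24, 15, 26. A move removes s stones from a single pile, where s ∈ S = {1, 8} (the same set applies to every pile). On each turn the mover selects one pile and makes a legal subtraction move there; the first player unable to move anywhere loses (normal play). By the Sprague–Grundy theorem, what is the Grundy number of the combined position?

2

All piles use S = {1, 8}:
G(0) = 0
G(1) = mex{0} = 1
G(2) = mex{1} = 0
G(3) = mex{0} = 1
G(4) = mex{1} = 0
G(5) = mex{0} = 1
G(6) = mex{1} = 0
G(7) = mex{0} = 1
G(8) = mex{1,0} = 2
G(9) = mex{2,1} = 0
G(10) = mex{0,0} = 1
G(11) = mex{1,1} = 0
G(12) = mex{0,0} = 1
G(13) = mex{1,1} = 0
G(14) = mex{0,0} = 1
G(15) = mex{1,1} = 0
G(16) = mex{0,2} = 1
G(17) = mex{1,0} = 2
G(18) = mex{2,1} = 0
G(19) = mex{0,0} = 1
G(20) = mex{1,1} = 0
G(21) = mex{0,0} = 1
G(22) = mex{1,1} = 0
G(23) = mex{0,0} = 1
G(24) = mex{1,1} = 0
G(25) = mex{0,2} = 1
G(26) = mex{1,0} = 2
Pile A: G(24) = 0.
Pile B: G(15) = 0.
Pile C: G(26) = 2.
Combined Grundy value = 0 ⊕ 0 ⊕ 2 = 2.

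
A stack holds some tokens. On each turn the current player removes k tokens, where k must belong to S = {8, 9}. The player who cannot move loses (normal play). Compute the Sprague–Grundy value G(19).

n :  0  1  2  3  4  5  6  7  8  9 10 11 12 13 14 15 16 17 18 19
G :  0  0  0  0  0  0  0  0  1  1  1  1  1  1  1  1  2  0  0  0

0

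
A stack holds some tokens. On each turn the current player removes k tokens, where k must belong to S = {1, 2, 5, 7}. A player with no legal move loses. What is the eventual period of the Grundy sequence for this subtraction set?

3

G(0) = 0
G(1) = mex{0} = 1
G(2) = mex{1,0} = 2
G(3) = mex{2,1} = 0
G(4) = mex{0,2} = 1
G(5) = mex{1,0,0} = 2
G(6) = mex{2,1,1} = 0
G(7) = mex{0,2,2,0} = 1
G(8) = mex{1,0,0,1} = 2
G(9) = mex{2,1,1,2} = 0
G(10) = mex{0,2,2,0} = 1
G(11) = mex{1,0,0,1} = 2
G(12) = mex{2,1,1,2} = 0
G(13) = mex{0,2,2,0} = 1
G(14) = mex{1,0,0,1} = 2
G(n+3) = G(n) holds for n = 0,…,6 (a full window of length max(S) = 7), so the sequence is purely periodic with period 3.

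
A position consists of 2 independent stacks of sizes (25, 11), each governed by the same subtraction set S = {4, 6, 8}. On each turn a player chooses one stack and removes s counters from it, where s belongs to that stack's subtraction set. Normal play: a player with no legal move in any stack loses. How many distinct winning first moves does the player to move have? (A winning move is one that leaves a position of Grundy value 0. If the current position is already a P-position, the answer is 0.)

All stacks use S = {4, 6, 8}:
G(0) = 0
G(1) = mex{} = 0
G(2) = mex{} = 0
G(3) = mex{} = 0
G(4) = mex{0} = 1
G(5) = mex{0} = 1
G(6) = mex{0,0} = 1
G(7) = mex{0,0} = 1
G(8) = mex{1,0,0} = 2
G(9) = mex{1,0,0} = 2
G(10) = mex{1,1,0} = 2
G(11) = mex{1,1,0} = 2
G(12) = mex{2,1,1} = 0
G(13) = mex{2,1,1} = 0
G(14) = mex{2,2,1} = 0
G(15) = mex{2,2,1} = 0
G(16) = mex{0,2,2} = 1
G(17) = mex{0,2,2} = 1
G(18) = mex{0,0,2} = 1
G(19) = mex{0,0,2} = 1
G(20) = mex{1,0,0} = 2
G(21) = mex{1,0,0} = 2
G(22) = mex{1,1,0} = 2
G(23) = mex{1,1,0} = 2
G(24) = mex{2,1,1} = 0
G(25) = mex{2,1,1} = 0
Stack A: G(25) = 0.
Stack B: G(11) = 2.
Combined Grundy value = 0 ⊕ 2 = 2.
A winning move leaves total XOR = 0, i.e. changes one component's Grundy value g to g ⊕ X where X is the current total.
Stack A: need g' = 0⊕2 = 2. Options: 25−4→G=2, 25−6→G=1, 25−8→G=1. Hits: 1.
Stack B: need g' = 2⊕2 = 0. Options: 11−4→G=1, 11−6→G=1, 11−8→G=0. Hits: 1.

2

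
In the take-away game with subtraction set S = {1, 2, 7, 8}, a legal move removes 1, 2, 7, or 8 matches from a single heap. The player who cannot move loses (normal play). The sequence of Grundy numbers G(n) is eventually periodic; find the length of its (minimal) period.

G(0) = 0
G(1) = mex{0} = 1
G(2) = mex{1,0} = 2
G(3) = mex{2,1} = 0
G(4) = mex{0,2} = 1
G(5) = mex{1,0} = 2
G(6) = mex{2,1} = 0
G(7) = mex{0,2,0} = 1
G(8) = mex{1,0,1,0} = 2
G(9) = mex{2,1,2,1} = 0
G(10) = mex{0,2,0,2} = 1
G(11) = mex{1,0,1,0} = 2
G(12) = mex{2,1,2,1} = 0
G(13) = mex{0,2,0,2} = 1
G(14) = mex{1,0,1,0} = 2
G(n+3) = G(n) holds for n = 0,…,7 (a full window of length max(S) = 8), so the sequence is purely periodic with period 3.

3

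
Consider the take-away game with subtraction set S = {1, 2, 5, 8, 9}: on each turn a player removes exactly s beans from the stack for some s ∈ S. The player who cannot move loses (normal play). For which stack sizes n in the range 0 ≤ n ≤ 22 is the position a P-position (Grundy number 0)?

0, 3, 6, 10, 13, 16, 20

G(0) = 0
G(1) = mex{0} = 1
G(2) = mex{1,0} = 2
G(3) = mex{2,1} = 0
G(4) = mex{0,2} = 1
G(5) = mex{1,0,0} = 2
G(6) = mex{2,1,1} = 0
G(7) = mex{0,2,2} = 1
G(8) = mex{1,0,0,0} = 2
G(9) = mex{2,1,1,1,0} = 3
G(10) = mex{3,2,2,2,1} = 0
G(11) = mex{0,3,0,0,2} = 1
G(12) = mex{1,0,1,1,0} = 2
G(13) = mex{2,1,2,2,1} = 0
G(14) = mex{0,2,3,0,2} = 1
G(15) = mex{1,0,0,1,0} = 2
G(16) = mex{2,1,1,2,1} = 0
G(17) = mex{0,2,2,3,2} = 1
G(18) = mex{1,0,0,0,3} = 2
G(19) = mex{2,1,1,1,0} = 3
G(20) = mex{3,2,2,2,1} = 0
G(21) = mex{0,3,0,0,2} = 1
G(22) = mex{1,0,1,1,0} = 2
P-positions are exactly the n with G(n) = 0.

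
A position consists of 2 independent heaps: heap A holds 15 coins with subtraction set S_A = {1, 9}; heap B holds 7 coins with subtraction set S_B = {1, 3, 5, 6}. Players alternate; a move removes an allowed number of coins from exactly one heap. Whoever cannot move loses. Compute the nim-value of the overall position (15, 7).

Heap A, S = {1, 9}:
n :  0  1  2  3  4  5  6  7  8  9 10 11 12 13 14 15
G :  0  1  0  1  0  1  0  1  0  1  0  1  0  1  0  1
G_A(15) = 1.
Heap B, S = {1, 3, 5, 6}:
G(0) = 0
G(1) = mex{0} = 1
G(2) = mex{1} = 0
G(3) = mex{0,0} = 1
G(4) = mex{1,1} = 0
G(5) = mex{0,0,0} = 1
G(6) = mex{1,1,1,0} = 2
G(7) = mex{2,0,0,1} = 3
G_B(7) = 3.
Combined Grundy value = 1 ⊕ 3 = 2.

2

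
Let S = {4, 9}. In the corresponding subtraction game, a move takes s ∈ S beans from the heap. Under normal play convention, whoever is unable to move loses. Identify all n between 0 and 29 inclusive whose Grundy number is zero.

0, 1, 2, 3, 8, 13, 14, 15, 16, 21, 26, 27, 28, 29

n :  0  1  2  3  4  5  6  7  8  9 10 11 12 13 14 15 16 17 18 19 20 21 22 23 24 25 26 27 28 29
G :  0  0  0  0  1  1  1  1  0  2  2  2  1  0  0  0  0  1  1  1  1  0  2  2  2  1  0  0  0  0
P-positions are exactly the n with G(n) = 0.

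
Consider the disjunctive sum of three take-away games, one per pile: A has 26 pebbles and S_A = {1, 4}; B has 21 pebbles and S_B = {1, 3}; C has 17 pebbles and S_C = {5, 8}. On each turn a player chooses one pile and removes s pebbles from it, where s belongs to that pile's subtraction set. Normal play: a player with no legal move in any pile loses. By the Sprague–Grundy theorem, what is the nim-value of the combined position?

0

Pile A, S = {1, 4}:
G(0) = 0
G(1) = mex{0} = 1
G(2) = mex{1} = 0
G(3) = mex{0} = 1
G(4) = mex{1,0} = 2
G(5) = mex{2,1} = 0
G(6) = mex{0,0} = 1
G(7) = mex{1,1} = 0
G(8) = mex{0,2} = 1
G(9) = mex{1,0} = 2
G(10) = mex{2,1} = 0
G(11) = mex{0,0} = 1
G(12) = mex{1,1} = 0
G(13) = mex{0,2} = 1
G(14) = mex{1,0} = 2
G(15) = mex{2,1} = 0
G(16) = mex{0,0} = 1
G(17) = mex{1,1} = 0
G(18) = mex{0,2} = 1
G(19) = mex{1,0} = 2
G(20) = mex{2,1} = 0
G(21) = mex{0,0} = 1
G(22) = mex{1,1} = 0
G(23) = mex{0,2} = 1
G(24) = mex{1,0} = 2
G(25) = mex{2,1} = 0
G(26) = mex{0,0} = 1
G_A(26) = 1.
Pile B, S = {1, 3}:
n :  0  1  2  3  4  5  6  7  8  9 10 11 12 13 14 15 16 17 18 19 20 21
G :  0  1  0  1  0  1  0  1  0  1  0  1  0  1  0  1  0  1  0  1  0  1
G_B(21) = 1.
Pile C, S = {5, 8}:
G(0) = 0
G(1) = mex{} = 0
G(2) = mex{} = 0
G(3) = mex{} = 0
G(4) = mex{} = 0
G(5) = mex{0} = 1
G(6) = mex{0} = 1
G(7) = mex{0} = 1
G(8) = mex{0,0} = 1
G(9) = mex{0,0} = 1
G(10) = mex{1,0} = 2
G(11) = mex{1,0} = 2
G(12) = mex{1,0} = 2
G(13) = mex{1,1} = 0
G(14) = mex{1,1} = 0
G(15) = mex{2,1} = 0
G(16) = mex{2,1} = 0
G(17) = mex{2,1} = 0
G_C(17) = 0.
Combined Grundy value = 1 ⊕ 1 ⊕ 0 = 0.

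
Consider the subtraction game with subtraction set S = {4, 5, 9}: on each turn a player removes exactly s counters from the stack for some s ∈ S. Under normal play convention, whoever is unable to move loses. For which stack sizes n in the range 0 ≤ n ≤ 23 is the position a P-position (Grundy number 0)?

G(0) = 0
G(1) = mex{} = 0
G(2) = mex{} = 0
G(3) = mex{} = 0
G(4) = mex{0} = 1
G(5) = mex{0,0} = 1
G(6) = mex{0,0} = 1
G(7) = mex{0,0} = 1
G(8) = mex{1,0} = 2
G(9) = mex{1,1,0} = 2
G(10) = mex{1,1,0} = 2
G(11) = mex{1,1,0} = 2
G(12) = mex{2,1,0} = 3
G(13) = mex{2,2,1} = 0
G(14) = mex{2,2,1} = 0
G(15) = mex{2,2,1} = 0
G(16) = mex{3,2,1} = 0
G(17) = mex{0,3,2} = 1
G(18) = mex{0,0,2} = 1
G(19) = mex{0,0,2} = 1
G(20) = mex{0,0,2} = 1
G(21) = mex{1,0,3} = 2
G(22) = mex{1,1,0} = 2
G(23) = mex{1,1,0} = 2
P-positions are exactly the n with G(n) = 0.

0, 1, 2, 3, 13, 14, 15, 16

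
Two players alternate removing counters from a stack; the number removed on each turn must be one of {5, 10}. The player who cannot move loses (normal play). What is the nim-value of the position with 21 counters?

n :  0  1  2  3  4  5  6  7  8  9 10 11 12 13 14 15 16 17 18 19 20 21
G :  0  0  0  0  0  1  1  1  1  1  2  2  2  2  2  0  0  0  0  0  1  1

1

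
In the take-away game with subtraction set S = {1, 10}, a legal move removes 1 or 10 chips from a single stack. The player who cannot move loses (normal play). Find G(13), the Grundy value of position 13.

n :  0  1  2  3  4  5  6  7  8  9 10 11 12 13
G :  0  1  0  1  0  1  0  1  0  1  2  0  1  0

0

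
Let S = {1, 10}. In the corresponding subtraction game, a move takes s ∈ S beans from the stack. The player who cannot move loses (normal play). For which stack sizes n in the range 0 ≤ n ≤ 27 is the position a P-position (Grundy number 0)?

n :  0  1  2  3  4  5  6  7  8  9 10 11 12 13 14 15 16 17 18 19 20 21 22 23 24 25 26 27
G :  0  1  0  1  0  1  0  1  0  1  2  0  1  0  1  0  1  0  1  0  1  2  0  1  0  1  0  1
P-positions are exactly the n with G(n) = 0.

0, 2, 4, 6, 8, 11, 13, 15, 17, 19, 22, 24, 26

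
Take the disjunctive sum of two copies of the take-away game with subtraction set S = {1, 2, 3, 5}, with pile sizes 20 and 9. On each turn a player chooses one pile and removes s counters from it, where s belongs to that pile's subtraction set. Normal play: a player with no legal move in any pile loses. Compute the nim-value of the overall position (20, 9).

All piles use S = {1, 2, 3, 5}:
G(0) = 0
G(1) = mex{0} = 1
G(2) = mex{1,0} = 2
G(3) = mex{2,1,0} = 3
G(4) = mex{3,2,1} = 0
G(5) = mex{0,3,2,0} = 1
G(6) = mex{1,0,3,1} = 2
G(7) = mex{2,1,0,2} = 3
G(8) = mex{3,2,1,3} = 0
G(9) = mex{0,3,2,0} = 1
G(10) = mex{1,0,3,1} = 2
G(11) = mex{2,1,0,2} = 3
G(12) = mex{3,2,1,3} = 0
G(13) = mex{0,3,2,0} = 1
G(14) = mex{1,0,3,1} = 2
G(15) = mex{2,1,0,2} = 3
G(16) = mex{3,2,1,3} = 0
G(17) = mex{0,3,2,0} = 1
G(18) = mex{1,0,3,1} = 2
G(19) = mex{2,1,0,2} = 3
G(20) = mex{3,2,1,3} = 0
Pile A: G(20) = 0.
Pile B: G(9) = 1.
Combined Grundy value = 0 ⊕ 1 = 1.

1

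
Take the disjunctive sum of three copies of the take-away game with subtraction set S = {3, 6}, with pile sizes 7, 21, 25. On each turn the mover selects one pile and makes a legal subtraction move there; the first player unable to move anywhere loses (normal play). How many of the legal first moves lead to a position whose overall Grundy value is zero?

1

All piles use S = {3, 6}:
n :  0  1  2  3  4  5  6  7  8  9 10 11 12 13 14 15 16 17 18 19 20 21 22 23 24 25
G :  0  0  0  1  1  1  2  2  2  0  0  0  1  1  1  2  2  2  0  0  0  1  1  1  2  2
Pile A: G(7) = 2.
Pile B: G(21) = 1.
Pile C: G(25) = 2.
Combined Grundy value = 2 ⊕ 1 ⊕ 2 = 1.
A winning move leaves total XOR = 0, i.e. changes one component's Grundy value g to g ⊕ X where X is the current total.
Pile A: need g' = 2⊕1 = 3. Options: 7−3→G=1, 7−6→G=0. Hits: 0.
Pile B: need g' = 1⊕1 = 0. Options: 21−3→G=0, 21−6→G=2. Hits: 1.
Pile C: need g' = 2⊕1 = 3. Options: 25−3→G=1, 25−6→G=0. Hits: 0.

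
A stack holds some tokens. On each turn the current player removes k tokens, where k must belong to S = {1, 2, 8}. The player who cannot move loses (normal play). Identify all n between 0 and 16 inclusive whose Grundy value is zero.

0, 3, 6, 9, 12, 15

G(0) = 0
G(1) = mex{0} = 1
G(2) = mex{1,0} = 2
G(3) = mex{2,1} = 0
G(4) = mex{0,2} = 1
G(5) = mex{1,0} = 2
G(6) = mex{2,1} = 0
G(7) = mex{0,2} = 1
G(8) = mex{1,0,0} = 2
G(9) = mex{2,1,1} = 0
G(10) = mex{0,2,2} = 1
G(11) = mex{1,0,0} = 2
G(12) = mex{2,1,1} = 0
G(13) = mex{0,2,2} = 1
G(14) = mex{1,0,0} = 2
G(15) = mex{2,1,1} = 0
G(16) = mex{0,2,2} = 1
P-positions are exactly the n with G(n) = 0.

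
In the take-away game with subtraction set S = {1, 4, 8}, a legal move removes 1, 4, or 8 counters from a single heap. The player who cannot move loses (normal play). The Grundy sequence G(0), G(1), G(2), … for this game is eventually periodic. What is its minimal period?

n :  0  1  2  3  4  5  6  7  8  9 10 11 12 13 14 15 16 17 18 19 20 21 22 23 24 25
G :  0  1  0  1  2  0  1  0  1  2  3  2  0  1  0  1  2  0  1  0  1  2  3  2  0  1
G(n+12) = G(n) holds for n = 0,…,7 (a full window of length max(S) = 8), so the sequence is purely periodic with period 12.

12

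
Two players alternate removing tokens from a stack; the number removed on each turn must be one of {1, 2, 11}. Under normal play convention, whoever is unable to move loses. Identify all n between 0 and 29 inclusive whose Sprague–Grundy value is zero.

n :  0  1  2  3  4  5  6  7  8  9 10 11 12 13 14 15 16 17 18 19 20 21 22 23 24 25 26 27 28 29
G :  0  1  2  0  1  2  0  1  2  0  1  2  0  1  2  0  1  2  0  1  2  0  1  2  0  1  2  0  1  2
P-positions are exactly the n with G(n) = 0.

0, 3, 6, 9, 12, 15, 18, 21, 24, 27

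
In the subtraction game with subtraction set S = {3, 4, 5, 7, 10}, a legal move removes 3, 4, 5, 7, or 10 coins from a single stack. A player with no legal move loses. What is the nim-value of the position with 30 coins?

1

n :  0  1  2  3  4  5  6  7  8  9 10 11 12 13 14 15 16 17 18 19 20 21 22 23 24 25 26 27 28 29 30
G :  0  0  0  1  1  1  2  2  2  3  3  3  4  0  0  0  1  1  1  2  2  2  3  3  3  4  0  0  0  1  1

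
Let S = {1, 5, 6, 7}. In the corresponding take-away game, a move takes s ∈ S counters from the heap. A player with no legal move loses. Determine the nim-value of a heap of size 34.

G(0) = 0
G(1) = mex{0} = 1
G(2) = mex{1} = 0
G(3) = mex{0} = 1
G(4) = mex{1} = 0
G(5) = mex{0,0} = 1
G(6) = mex{1,1,0} = 2
G(7) = mex{2,0,1,0} = 3
G(8) = mex{3,1,0,1} = 2
G(9) = mex{2,0,1,0} = 3
G(10) = mex{3,1,0,1} = 2
G(11) = mex{2,2,1,0} = 3
G(12) = mex{3,3,2,1} = 0
G(13) = mex{0,2,3,2} = 1
G(14) = mex{1,3,2,3} = 0
G(15) = mex{0,2,3,2} = 1
G(16) = mex{1,3,2,3} = 0
G(17) = mex{0,0,3,2} = 1
G(18) = mex{1,1,0,3} = 2
G(19) = mex{2,0,1,0} = 3
G(20) = mex{3,1,0,1} = 2
G(21) = mex{2,0,1,0} = 3
G(22) = mex{3,1,0,1} = 2
G(23) = mex{2,2,1,0} = 3
G(24) = mex{3,3,2,1} = 0
G(25) = mex{0,2,3,2} = 1
G(26) = mex{1,3,2,3} = 0
G(27) = mex{0,2,3,2} = 1
G(28) = mex{1,3,2,3} = 0
G(29) = mex{0,0,3,2} = 1
G(30) = mex{1,1,0,3} = 2
G(31) = mex{2,0,1,0} = 3
G(32) = mex{3,1,0,1} = 2
G(33) = mex{2,0,1,0} = 3
G(34) = mex{3,1,0,1} = 2

2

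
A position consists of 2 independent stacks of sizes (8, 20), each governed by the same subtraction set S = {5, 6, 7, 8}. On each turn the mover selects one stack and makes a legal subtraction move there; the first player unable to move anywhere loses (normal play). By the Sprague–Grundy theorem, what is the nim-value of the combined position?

0

All stacks use S = {5, 6, 7, 8}:
n :  0  1  2  3  4  5  6  7  8  9 10 11 12 13 14 15 16 17 18 19 20
G :  0  0  0  0  0  1  1  1  1  1  2  2  2  0  0  0  0  0  1  1  1
Stack A: G(8) = 1.
Stack B: G(20) = 1.
Combined Grundy value = 1 ⊕ 1 = 0.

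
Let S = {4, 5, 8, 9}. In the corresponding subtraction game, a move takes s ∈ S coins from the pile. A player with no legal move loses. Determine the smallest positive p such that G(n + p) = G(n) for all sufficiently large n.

n :  0  1  2  3  4  5  6  7  8  9 10 11 12 13 14 15 16 17 18 19 20 21 22 23 24 25 26 27
G :  0  0  0  0  1  1  1  1  2  2  2  2  3  0  0  0  0  1  1  1  1  2  2  2  2  3  0  0
G(n+13) = G(n) holds for n = 0,…,8 (a full window of length max(S) = 9), so the sequence is purely periodic with period 13.

13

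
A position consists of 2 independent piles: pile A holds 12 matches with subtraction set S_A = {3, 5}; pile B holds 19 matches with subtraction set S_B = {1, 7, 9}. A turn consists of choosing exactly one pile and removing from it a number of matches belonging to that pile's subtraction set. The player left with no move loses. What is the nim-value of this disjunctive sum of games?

0

Pile A, S = {3, 5}:
n :  0  1  2  3  4  5  6  7  8  9 10 11 12
G :  0  0  0  1  1  1  2  2  0  0  0  1  1
G_A(12) = 1.
Pile B, S = {1, 7, 9}:
G(0) = 0
G(1) = mex{0} = 1
G(2) = mex{1} = 0
G(3) = mex{0} = 1
G(4) = mex{1} = 0
G(5) = mex{0} = 1
G(6) = mex{1} = 0
G(7) = mex{0,0} = 1
G(8) = mex{1,1} = 0
G(9) = mex{0,0,0} = 1
G(10) = mex{1,1,1} = 0
G(11) = mex{0,0,0} = 1
G(12) = mex{1,1,1} = 0
G(13) = mex{0,0,0} = 1
G(14) = mex{1,1,1} = 0
G(15) = mex{0,0,0} = 1
G(16) = mex{1,1,1} = 0
G(17) = mex{0,0,0} = 1
G(18) = mex{1,1,1} = 0
G(19) = mex{0,0,0} = 1
G_B(19) = 1.
Combined Grundy value = 1 ⊕ 1 = 0.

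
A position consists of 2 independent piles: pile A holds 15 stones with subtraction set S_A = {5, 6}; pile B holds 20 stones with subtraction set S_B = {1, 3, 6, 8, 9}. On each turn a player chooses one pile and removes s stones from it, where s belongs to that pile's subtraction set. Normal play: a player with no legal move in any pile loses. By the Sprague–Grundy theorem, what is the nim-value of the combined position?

Pile A, S = {5, 6}:
n :  0  1  2  3  4  5  6  7  8  9 10 11 12 13 14 15
G :  0  0  0  0  0  1  1  1  1  1  2  0  0  0  0  0
G_A(15) = 0.
Pile B, S = {1, 3, 6, 8, 9}:
n :  0  1  2  3  4  5  6  7  8  9 10 11 12 13 14 15 16 17 18 19 20
G :  0  1  0  1  0  1  2  3  2  3  2  3  4  5  0  1  0  1  0  1  2
G_B(20) = 2.
Combined Grundy value = 0 ⊕ 2 = 2.

2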